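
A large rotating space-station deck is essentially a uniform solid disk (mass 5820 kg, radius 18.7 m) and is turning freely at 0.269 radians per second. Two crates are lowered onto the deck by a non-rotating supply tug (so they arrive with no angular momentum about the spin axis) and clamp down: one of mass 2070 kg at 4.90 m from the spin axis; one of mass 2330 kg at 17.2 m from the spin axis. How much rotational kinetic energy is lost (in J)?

energy lost ≈ 15500 J

The added mass arrives with no angular momentum about the spin axis, and any external torque about the spin axis is negligible, so the system's angular momentum is conserved.
I_p = ½(5820)(18.7)² = 1.018e+06 kg·m².
Added inertia Σmr² = (2070)(4.90)² + (2330)(17.2)² = 7.390e+05 kg·m²; I_f = 1.018e+06 + 7.390e+05 = 1.757e+06 kg·m².
ω_f = I_p ω_i / I_f = (1.018e+06)(0.269) / 1.757e+06 = 0.1558 rad/s.
KE_i = ½(1.018e+06)(0.2690 rad/s)² = 36820 J; KE_f = ½(1.757e+06)(0.1558)² = 21330 J.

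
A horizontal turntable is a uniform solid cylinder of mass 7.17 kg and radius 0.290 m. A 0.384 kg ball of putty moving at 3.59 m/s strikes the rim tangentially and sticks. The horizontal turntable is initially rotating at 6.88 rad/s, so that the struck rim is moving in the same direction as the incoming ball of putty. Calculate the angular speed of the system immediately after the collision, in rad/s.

About the axle the impulsive forces during the collision are internal, so angular momentum about that axis is conserved.
I_p = ½(7.17)(0.290)² = 0.3015 kg·m². Taking the sense of the ball of putty's angular momentum as positive, L_{ball} = m v R = (0.384)(3.59)(0.290) = 0.3998 kg·m²/s.
L_i = +I_p ω_p + m v R = +(0.3015)(6.88) + 0.3998 = 2.474 kg·m²/s.
After sticking, I_f = I_p + m R² = 0.3015 + (0.384)(0.290)² = 0.3338 kg·m².
ω_f = L_i / I_f = 2.474 / 0.3338 = 7.412 rad/s.

|ω_f| ≈ 7.41 rad/s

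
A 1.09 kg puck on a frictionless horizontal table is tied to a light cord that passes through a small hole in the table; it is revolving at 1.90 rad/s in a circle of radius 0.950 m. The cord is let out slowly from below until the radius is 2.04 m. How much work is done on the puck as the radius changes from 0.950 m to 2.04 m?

W ≈ -1.39 J

No torque about the axis ⇒ m r₁² ω₁ = m r₂² ω₂.
ω₂ = ω₁ (r₁/r₂)² = (1.90)(0.950/2.04)² = 0.4120 rad/s.
W = ΔKE = ½m(v₂² − v₁²) = -1.391 J.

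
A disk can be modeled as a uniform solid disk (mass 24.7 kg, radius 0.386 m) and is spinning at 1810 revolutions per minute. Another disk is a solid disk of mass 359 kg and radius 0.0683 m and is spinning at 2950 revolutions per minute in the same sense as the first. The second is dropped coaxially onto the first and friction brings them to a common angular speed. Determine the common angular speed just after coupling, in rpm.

|ω_f| ≈ 2170 rpm

No external torque acts about the common axis, so total angular momentum is conserved.
Moments of inertia: I_A = ½(24.7)(0.386)² = 1.840 kg·m²; I_B = ½(359)(0.0683)² = 0.8373 kg·m².
Taking A's sense as positive: L = (1.840)(1810) + (0.8373)(2950) = 5801 kg·m²·rpm.
Combined I = 1.840 + 0.8373 = 2.677 kg·m².
ω_f = L / I = 5801 / 2.677 = 2167 rpm.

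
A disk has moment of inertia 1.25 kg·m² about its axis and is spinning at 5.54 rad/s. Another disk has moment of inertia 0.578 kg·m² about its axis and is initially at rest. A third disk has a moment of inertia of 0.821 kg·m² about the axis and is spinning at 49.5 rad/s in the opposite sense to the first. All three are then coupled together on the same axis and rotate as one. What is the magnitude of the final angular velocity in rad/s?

|ω_f| ≈ 12.7 rad/s

No external torque acts about the common axis, so total angular momentum is conserved.
Taking A's sense as positive: L = (1.250)(5.54) − (0.8210)(49.5) = -33.71 kg·m²·rad/s.
Combined I = 1.250 + 0.5780 + 0.8210 = 2.649 kg·m².
ω_f = L / I = -33.71 / 2.649 = -12.73 rad/s.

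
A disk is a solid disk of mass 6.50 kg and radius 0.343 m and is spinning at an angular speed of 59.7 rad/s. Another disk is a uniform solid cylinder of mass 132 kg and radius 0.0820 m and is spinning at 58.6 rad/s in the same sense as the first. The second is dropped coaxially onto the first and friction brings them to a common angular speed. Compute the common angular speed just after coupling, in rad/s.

The coupling torques are internal; angular momentum about the shared axis is conserved.
Moments of inertia: I_A = ½(6.50)(0.343)² = 0.3824 kg·m²; I_B = ½(132)(0.0820)² = 0.4438 kg·m².
Taking A's sense as positive: L = (0.3824)(59.7) + (0.4438)(58.6) = 48.83 kg·m²·rad/s.
Combined I = 0.3824 + 0.4438 = 0.8261 kg·m².
ω_f = L / I = 48.83 / 0.8261 = 59.11 rad/s.

|ω_f| ≈ 59.1 rad/s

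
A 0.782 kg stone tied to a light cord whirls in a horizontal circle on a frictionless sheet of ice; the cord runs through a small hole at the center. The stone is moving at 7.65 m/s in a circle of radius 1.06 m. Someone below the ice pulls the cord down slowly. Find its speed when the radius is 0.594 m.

The only horizontal force on the mass is along the cord (radial), so it exerts no torque about the hole and angular momentum m v r is conserved.
v₂ = v₁ r₁ / r₂ = (7.65)(1.06) / (0.594) = 13.65 m/s.

v₂ ≈ 13.7 m/s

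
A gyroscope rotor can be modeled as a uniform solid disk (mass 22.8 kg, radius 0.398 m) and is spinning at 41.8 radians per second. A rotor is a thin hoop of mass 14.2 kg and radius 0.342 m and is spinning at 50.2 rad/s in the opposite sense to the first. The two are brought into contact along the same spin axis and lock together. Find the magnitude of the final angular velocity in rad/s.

|ω_f| ≈ 2.28 rad/s

No external torque acts about the common axis, so total angular momentum is conserved.
Moments of inertia: I_A = ½(22.8)(0.398)² = 1.806 kg·m²; I_B = (14.2)(0.342)² = 1.661 kg·m².
Taking A's sense as positive: L = (1.806)(41.8) − (1.661)(50.2) = -7.894 kg·m²·rad/s.
Combined I = 1.806 + 1.661 = 3.467 kg·m².
ω_f = L / I = -7.894 / 3.467 = -2.277 rad/s.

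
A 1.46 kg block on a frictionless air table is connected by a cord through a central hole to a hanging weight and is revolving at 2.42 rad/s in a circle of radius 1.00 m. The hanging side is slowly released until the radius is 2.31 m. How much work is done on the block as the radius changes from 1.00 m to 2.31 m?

W ≈ -3.47 J

No torque about the axis ⇒ m r₁² ω₁ = m r₂² ω₂.
ω₂ = ω₁ (r₁/r₂)² = (2.42)(1.00/2.31)² = 0.4535 rad/s.
W = ΔKE = ½m(v₂² − v₁²) = -3.474 J.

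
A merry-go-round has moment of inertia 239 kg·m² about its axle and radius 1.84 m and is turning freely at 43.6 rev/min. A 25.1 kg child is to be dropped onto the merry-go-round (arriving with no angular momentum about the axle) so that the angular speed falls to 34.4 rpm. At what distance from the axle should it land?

r ≈ 1.60 m

No external torque acts about the axle; L_before = L_after.
I_p ω_i = (I_p + m r²) ω_f ⇒ m r² = I_p(ω_i/ω_f − 1) = 239.0(43.6/34.4 − 1) = 63.92 kg·m².
r = √(63.92/25.1) = 1.596 m.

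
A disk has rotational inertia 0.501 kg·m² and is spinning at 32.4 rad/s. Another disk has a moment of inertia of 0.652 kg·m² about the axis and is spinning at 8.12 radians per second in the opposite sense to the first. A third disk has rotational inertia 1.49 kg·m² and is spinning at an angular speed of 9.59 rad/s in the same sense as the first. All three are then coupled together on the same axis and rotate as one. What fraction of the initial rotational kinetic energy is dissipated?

The coupling torques are internal; angular momentum about the shared axis is conserved.
Taking A's sense as positive: L = (0.5010)(32.4) − (0.6520)(8.12) + (1.490)(9.59) = 25.23 kg·m²·rad/s.
Combined I = 0.5010 + 0.6520 + 1.490 = 2.643 kg·m².
ω_f = L / I = 25.23 / 2.643 = 9.545 rad/s.
KE_i = ½ΣIω² = 353.0 J; KE_f = ½(2.643)(9.545)² = 120.4 J.
Fraction dissipated = (KE_i − KE_f)/KE_i = 0.6589.

fraction ≈ 0.659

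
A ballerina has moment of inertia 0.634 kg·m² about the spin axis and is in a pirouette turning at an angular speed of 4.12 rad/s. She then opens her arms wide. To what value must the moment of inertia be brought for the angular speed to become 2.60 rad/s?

I₂ ≈ 1.00 kg·m²

With no external torque about the axis, L is conserved: I₁ω₁ = I₂ω₂.
I₂ = I₁ω₁ / ω₂ = (0.634)(4.12) / (2.60) = 1.005 kg·m².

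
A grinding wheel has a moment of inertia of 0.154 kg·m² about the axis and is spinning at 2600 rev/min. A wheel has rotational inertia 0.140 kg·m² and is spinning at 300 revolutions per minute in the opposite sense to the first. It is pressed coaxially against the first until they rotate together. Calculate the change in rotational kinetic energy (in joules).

No external torque acts about the common axis, so total angular momentum is conserved.
Taking A's sense as positive: L = (0.1540)(2600) − (0.1400)(300) = 358.4 kg·m²·rpm.
Combined I = 0.1540 + 0.1400 = 0.2940 kg·m².
ω_f = L / I = 358.4 / 0.2940 = 1219 rpm.
KE_i = ½ΣIω² = 5777 J; KE_f = ½(0.2940)(127.7)² = 2396 J.

ΔKE ≈ -3380 J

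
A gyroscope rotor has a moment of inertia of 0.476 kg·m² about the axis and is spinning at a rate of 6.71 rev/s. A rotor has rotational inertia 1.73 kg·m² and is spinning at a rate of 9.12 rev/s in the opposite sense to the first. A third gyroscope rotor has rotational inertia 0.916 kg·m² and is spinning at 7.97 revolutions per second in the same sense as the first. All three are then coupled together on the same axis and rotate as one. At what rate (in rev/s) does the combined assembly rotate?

|ω_f| ≈ 1.69 rev/s

No external torque acts about the common axis, so total angular momentum is conserved.
Taking A's sense as positive: L = (0.4760)(6.71) − (1.730)(9.12) + (0.9160)(7.97) = -5.283 kg·m²·rev/s.
Combined I = 0.4760 + 1.730 + 0.9160 = 3.122 kg·m².
ω_f = L / I = -5.283 / 3.122 = -1.692 rev/s.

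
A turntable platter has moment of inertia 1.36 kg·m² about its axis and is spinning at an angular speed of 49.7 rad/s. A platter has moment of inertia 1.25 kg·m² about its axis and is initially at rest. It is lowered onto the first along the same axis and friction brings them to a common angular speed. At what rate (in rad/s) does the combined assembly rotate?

The coupling torques are internal; angular momentum about the shared axis is conserved.
Taking A's sense as positive: L = (1.360)(49.7) = 67.59 kg·m²·rad/s.
Combined I = 1.360 + 1.250 = 2.610 kg·m².
ω_f = L / I = 67.59 / 2.610 = 25.90 rad/s.

|ω_f| ≈ 25.9 rad/s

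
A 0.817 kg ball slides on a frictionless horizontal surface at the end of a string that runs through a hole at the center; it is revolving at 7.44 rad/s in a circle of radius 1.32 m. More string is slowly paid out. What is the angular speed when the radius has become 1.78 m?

ω₂ ≈ 4.09 rad/s

No torque about the axis ⇒ m r₁² ω₁ = m r₂² ω₂.
ω₂ = ω₁ (r₁/r₂)² = (7.44)(1.32/1.78)² = 4.091 rad/s.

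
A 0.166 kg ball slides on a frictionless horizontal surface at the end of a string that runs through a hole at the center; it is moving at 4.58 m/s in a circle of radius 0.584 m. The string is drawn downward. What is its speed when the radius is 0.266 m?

v₂ ≈ 10.1 m/s

Central (radial) force ⇒ zero torque about the center ⇒ m v r is constant.
v₂ = v₁ r₁ / r₂ = (4.58)(0.584) / (0.266) = 10.06 m/s.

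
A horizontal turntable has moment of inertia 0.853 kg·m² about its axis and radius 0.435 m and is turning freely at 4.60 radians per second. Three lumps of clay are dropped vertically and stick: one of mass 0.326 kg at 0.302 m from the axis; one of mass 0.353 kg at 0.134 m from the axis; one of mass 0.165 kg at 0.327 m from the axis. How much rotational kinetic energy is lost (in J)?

No external torque acts about the axis; L_before = L_after.
Added inertia Σmr² = (0.326)(0.302)² + (0.353)(0.134)² + (0.165)(0.327)² = 0.05371 kg·m²; I_f = 0.8530 + 0.05371 = 0.9067 kg·m².
ω_f = I_p ω_i / I_f = (0.8530)(4.60) / 0.9067 = 4.327 rad/s.
KE_i = ½(0.8530)(4.600 rad/s)² = 9.025 J; KE_f = ½(0.9067)(4.327)² = 8.490 J.

energy lost ≈ 0.535 J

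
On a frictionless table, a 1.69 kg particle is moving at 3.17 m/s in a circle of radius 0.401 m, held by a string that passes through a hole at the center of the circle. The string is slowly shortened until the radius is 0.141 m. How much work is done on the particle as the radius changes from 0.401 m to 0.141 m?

The only horizontal force on the mass is along the cord (radial), so it exerts no torque about the hole and angular momentum m v r is conserved.
v₂ = v₁ r₁ / r₂ = (3.17)(0.401) / (0.141) = 9.015 m/s.
W = ΔKE = ½m(v₂² − v₁²) = 60.19 J.

W ≈ 60.2 J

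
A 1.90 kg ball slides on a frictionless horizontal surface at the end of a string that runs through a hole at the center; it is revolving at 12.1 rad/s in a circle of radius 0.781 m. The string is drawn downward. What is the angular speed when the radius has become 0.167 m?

ω₂ ≈ 265 rad/s

The constraining force is radial, so m r² ω about the center is conserved.
ω₂ = ω₁ (r₁/r₂)² = (12.1)(0.781/0.167)² = 264.6 rad/s.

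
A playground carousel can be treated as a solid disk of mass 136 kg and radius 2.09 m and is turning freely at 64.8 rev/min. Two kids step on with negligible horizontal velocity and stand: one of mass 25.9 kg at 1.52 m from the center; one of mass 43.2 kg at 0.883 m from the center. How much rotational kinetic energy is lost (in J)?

No external torque acts about the center; L_before = L_after.
I_p = ½(136)(2.09)² = 297.0 kg·m².
Added inertia Σmr² = (25.9)(1.52)² + (43.2)(0.883)² = 93.52 kg·m²; I_f = 297.0 + 93.52 = 390.6 kg·m².
ω_f = I_p ω_i / I_f = (297.0)(64.8) / 390.6 = 49.28 rpm.
KE_i = ½(297.0)(6.786 rad/s)² = 6839 J; KE_f = ½(390.6)(5.161)² = 5201 J.

energy lost ≈ 1640 J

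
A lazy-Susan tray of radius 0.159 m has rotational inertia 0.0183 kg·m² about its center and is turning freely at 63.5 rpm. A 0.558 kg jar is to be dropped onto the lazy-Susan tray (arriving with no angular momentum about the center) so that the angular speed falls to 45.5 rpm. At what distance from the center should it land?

The added mass arrives with no angular momentum about the center, and any external torque about the center is negligible, so the system's angular momentum is conserved.
I_p ω_i = (I_p + m r²) ω_f ⇒ m r² = I_p(ω_i/ω_f − 1) = 0.01830(63.5/45.5 − 1) = 0.007240 kg·m².
r = √(0.007240/0.558) = 0.1139 m.

r ≈ 0.114 m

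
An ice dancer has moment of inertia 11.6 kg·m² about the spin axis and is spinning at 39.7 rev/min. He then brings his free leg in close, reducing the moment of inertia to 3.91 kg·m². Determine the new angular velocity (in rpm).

No external torque acts about the spin axis, so angular momentum is conserved.
ω₂ = I₁ω₁ / I₂ = (11.60)(39.7 rpm) / (3.910) = 117.8 rpm.

ω₂ ≈ 118 rpm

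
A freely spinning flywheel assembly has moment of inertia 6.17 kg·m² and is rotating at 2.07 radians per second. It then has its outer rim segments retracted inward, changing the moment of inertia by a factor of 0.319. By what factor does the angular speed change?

No external torque acts about the spin axis, so angular momentum is conserved.
I₂ = 0.319 × 6.17 = 1.968 kg·m².
ω₂/ω₁ = I₁/I₂ = 6.170 / 1.968 = 3.135.

ω₂/ω₁ ≈ 3.13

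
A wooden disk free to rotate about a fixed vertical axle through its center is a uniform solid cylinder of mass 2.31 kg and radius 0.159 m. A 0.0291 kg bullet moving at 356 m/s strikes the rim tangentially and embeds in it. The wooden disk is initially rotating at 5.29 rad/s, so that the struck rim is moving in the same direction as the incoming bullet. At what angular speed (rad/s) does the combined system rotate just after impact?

|ω_f| ≈ 60.2 rad/s

The axle reaction passes through the axle and exerts no torque about it; angular momentum about the axle is conserved through the impact.
I_p = ½(2.31)(0.159)² = 0.02920 kg·m². Taking the sense of the bullet's angular momentum as positive, L_{bullet} = m v R = (0.0291)(356)(0.159) = 1.647 kg·m²/s.
L_i = +I_p ω_p + m v R = +(0.02920)(5.29) + 1.647 = 1.802 kg·m²/s.
After sticking, I_f = I_p + m R² = 0.02920 + (0.0291)(0.159)² = 0.02994 kg·m².
ω_f = L_i / I_f = 1.802 / 0.02994 = 60.18 rad/s.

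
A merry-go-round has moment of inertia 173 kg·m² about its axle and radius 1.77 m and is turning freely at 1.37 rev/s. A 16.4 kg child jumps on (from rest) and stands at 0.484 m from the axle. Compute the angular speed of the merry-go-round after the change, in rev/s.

ω_f ≈ 1.34 rev/s

The added mass arrives with no angular momentum about the axle, and any external torque about the axle is negligible, so the system's angular momentum is conserved.
Added inertia Σmr² = (16.4)(0.484)² = 3.842 kg·m²; I_f = 173.0 + 3.842 = 176.8 kg·m².
ω_f = I_p ω_i / I_f = (173.0)(1.37) / 176.8 = 1.340 rev/s.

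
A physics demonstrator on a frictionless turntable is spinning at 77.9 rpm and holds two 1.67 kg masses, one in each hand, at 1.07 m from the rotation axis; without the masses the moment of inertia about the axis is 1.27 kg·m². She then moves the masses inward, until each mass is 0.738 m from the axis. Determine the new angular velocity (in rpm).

ω₂ ≈ 128 rpm

No external torque acts about the spin axis, so angular momentum is conserved.
I₁ = 1.27 + 2(1.67)(1.07)² = 5.094 kg·m²; I₂ = 1.27 + 2(1.67)(0.738)² = 3.089 kg·m².
ω₂ = I₁ω₁ / I₂ = (5.094)(77.9 rpm) / (3.089) = 128.5 rpm.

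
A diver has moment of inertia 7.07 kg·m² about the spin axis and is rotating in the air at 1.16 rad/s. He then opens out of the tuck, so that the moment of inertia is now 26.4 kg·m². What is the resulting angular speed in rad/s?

No external torque acts about the spin axis, so angular momentum is conserved.
ω₂ = I₁ω₁ / I₂ = (7.070)(1.16 rad/s) / (26.40) = 0.3107 rad/s.

ω₂ ≈ 0.311 rad/s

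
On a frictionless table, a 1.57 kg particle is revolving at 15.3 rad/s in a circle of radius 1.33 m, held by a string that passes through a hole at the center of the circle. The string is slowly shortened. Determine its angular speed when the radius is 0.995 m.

The constraining force is radial, so m r² ω about the center is conserved.
ω₂ = ω₁ (r₁/r₂)² = (15.3)(1.33/0.995)² = 27.34 rad/s.

ω₂ ≈ 27.3 rad/s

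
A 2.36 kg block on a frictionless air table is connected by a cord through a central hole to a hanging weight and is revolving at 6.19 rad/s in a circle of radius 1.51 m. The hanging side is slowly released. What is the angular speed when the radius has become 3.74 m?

ω₂ ≈ 1.01 rad/s

The constraining force is radial, so m r² ω about the center is conserved.
ω₂ = ω₁ (r₁/r₂)² = (6.19)(1.51/3.74)² = 1.009 rad/s.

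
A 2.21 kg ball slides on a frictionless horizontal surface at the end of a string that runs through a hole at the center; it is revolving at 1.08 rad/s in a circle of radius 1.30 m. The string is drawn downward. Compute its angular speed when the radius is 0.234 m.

No torque about the axis ⇒ m r₁² ω₁ = m r₂² ω₂.
ω₂ = ω₁ (r₁/r₂)² = (1.08)(1.30/0.234)² = 33.33 rad/s.

ω₂ ≈ 33.3 rad/s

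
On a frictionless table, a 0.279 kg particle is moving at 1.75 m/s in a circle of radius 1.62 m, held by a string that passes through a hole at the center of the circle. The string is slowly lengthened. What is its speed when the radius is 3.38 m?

v₂ ≈ 0.839 m/s

Central (radial) force ⇒ zero torque about the center ⇒ m v r is constant.
v₂ = v₁ r₁ / r₂ = (1.75)(1.62) / (3.38) = 0.8388 m/s.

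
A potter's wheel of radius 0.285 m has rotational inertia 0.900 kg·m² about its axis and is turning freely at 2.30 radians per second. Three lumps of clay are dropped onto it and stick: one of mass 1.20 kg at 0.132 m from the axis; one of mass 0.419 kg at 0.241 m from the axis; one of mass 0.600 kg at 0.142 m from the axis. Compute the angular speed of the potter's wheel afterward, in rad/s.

The added mass arrives with no angular momentum about the axis, and any external torque about the axis is negligible, so the system's angular momentum is conserved.
Added inertia Σmr² = (1.20)(0.132)² + (0.419)(0.241)² + (0.600)(0.142)² = 0.05734 kg·m²; I_f = 0.9000 + 0.05734 = 0.9573 kg·m².
ω_f = I_p ω_i / I_f = (0.9000)(2.30) / 0.9573 = 2.162 rad/s.

ω_f ≈ 2.16 rad/s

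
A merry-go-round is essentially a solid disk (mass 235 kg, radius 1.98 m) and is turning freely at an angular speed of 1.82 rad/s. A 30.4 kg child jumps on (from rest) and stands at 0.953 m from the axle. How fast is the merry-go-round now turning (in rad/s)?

The added mass arrives with no angular momentum about the axle, and any external torque about the axle is negligible, so the system's angular momentum is conserved.
I_p = ½(235)(1.98)² = 460.6 kg·m².
Added inertia Σmr² = (30.4)(0.953)² = 27.61 kg·m²; I_f = 460.6 + 27.61 = 488.3 kg·m².
ω_f = I_p ω_i / I_f = (460.6)(1.82) / 488.3 = 1.717 rad/s.

ω_f ≈ 1.72 rad/s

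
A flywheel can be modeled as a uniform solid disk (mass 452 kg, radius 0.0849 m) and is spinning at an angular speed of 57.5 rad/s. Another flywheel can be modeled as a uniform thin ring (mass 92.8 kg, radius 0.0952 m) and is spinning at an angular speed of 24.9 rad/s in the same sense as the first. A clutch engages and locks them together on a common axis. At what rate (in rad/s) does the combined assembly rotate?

|ω_f| ≈ 46.4 rad/s

The coupling torques are internal; angular momentum about the shared axis is conserved.
Moments of inertia: I_A = ½(452)(0.0849)² = 1.629 kg·m²; I_B = (92.8)(0.0952)² = 0.8411 kg·m².
Taking A's sense as positive: L = (1.629)(57.5) + (0.8411)(24.9) = 114.6 kg·m²·rad/s.
Combined I = 1.629 + 0.8411 = 2.470 kg·m².
ω_f = L / I = 114.6 / 2.470 = 46.40 rad/s.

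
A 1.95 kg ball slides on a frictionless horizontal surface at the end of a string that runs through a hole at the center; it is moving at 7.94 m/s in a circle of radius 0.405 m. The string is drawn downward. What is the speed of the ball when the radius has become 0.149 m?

v₂ ≈ 21.6 m/s

Central (radial) force ⇒ zero torque about the center ⇒ m v r is constant.
v₂ = v₁ r₁ / r₂ = (7.94)(0.405) / (0.149) = 21.58 m/s.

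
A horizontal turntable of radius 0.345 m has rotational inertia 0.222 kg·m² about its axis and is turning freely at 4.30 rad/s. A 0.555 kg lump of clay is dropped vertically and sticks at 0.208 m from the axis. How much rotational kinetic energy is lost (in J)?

energy lost ≈ 0.200 J

The added mass arrives with no angular momentum about the axis, and any external torque about the axis is negligible, so the system's angular momentum is conserved.
Added inertia Σmr² = (0.555)(0.208)² = 0.02401 kg·m²; I_f = 0.2220 + 0.02401 = 0.2460 kg·m².
ω_f = I_p ω_i / I_f = (0.2220)(4.30) / 0.2460 = 3.880 rad/s.
KE_i = ½(0.2220)(4.300 rad/s)² = 2.052 J; KE_f = ½(0.2460)(3.880)² = 1.852 J.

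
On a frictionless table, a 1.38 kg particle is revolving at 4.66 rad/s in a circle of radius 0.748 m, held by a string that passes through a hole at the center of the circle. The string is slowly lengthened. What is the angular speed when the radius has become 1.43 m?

ω₂ ≈ 1.28 rad/s

No torque about the axis ⇒ m r₁² ω₁ = m r₂² ω₂.
ω₂ = ω₁ (r₁/r₂)² = (4.66)(0.748/1.43)² = 1.275 rad/s.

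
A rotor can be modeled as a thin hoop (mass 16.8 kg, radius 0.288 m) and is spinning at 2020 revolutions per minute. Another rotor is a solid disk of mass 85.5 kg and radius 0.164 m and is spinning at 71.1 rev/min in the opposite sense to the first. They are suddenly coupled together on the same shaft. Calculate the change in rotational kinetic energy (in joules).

ΔKE ≈ -15100 J

The coupling torques are internal; angular momentum about the shared axis is conserved.
Moments of inertia: I_A = (16.8)(0.288)² = 1.393 kg·m²; I_B = ½(85.5)(0.164)² = 1.150 kg·m².
Taking A's sense as positive: L = (1.393)(2020) − (1.150)(71.1) = 2733 kg·m²·rpm.
Combined I = 1.393 + 1.150 = 2.543 kg·m².
ω_f = L / I = 2733 / 2.543 = 1075 rpm.
KE_i = ½ΣIω² = 31210 J; KE_f = ½(2.543)(112.5)² = 16100 J.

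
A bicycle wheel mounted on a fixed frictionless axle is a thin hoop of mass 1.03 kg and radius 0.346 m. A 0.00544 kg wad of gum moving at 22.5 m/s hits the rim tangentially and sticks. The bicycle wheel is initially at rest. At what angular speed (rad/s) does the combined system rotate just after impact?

|ω_f| ≈ 0.342 rad/s

About the axle the impulsive forces during the collision are internal, so angular momentum about that axis is conserved.
I_p = (1.03)(0.346)² = 0.1233 kg·m². Taking the sense of the wad of gum's angular momentum as positive, L_{wad} = m v R = (0.00544)(22.5)(0.346) = 0.04235 kg·m²/s.
L_i = 0 + 0.04235 = 0.04235 kg·m²/s.
After sticking, I_f = I_p + m R² = 0.1233 + (0.00544)(0.346)² = 0.1240 kg·m².
ω_f = L_i / I_f = 0.04235 / 0.1240 = 0.3416 rad/s.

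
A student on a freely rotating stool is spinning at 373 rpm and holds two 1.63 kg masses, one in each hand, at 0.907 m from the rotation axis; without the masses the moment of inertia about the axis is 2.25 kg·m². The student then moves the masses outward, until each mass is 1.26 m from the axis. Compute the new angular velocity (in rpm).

Angular momentum about the spin axis is conserved since the torque about it is zero.
I₁ = 2.25 + 2(1.63)(0.907)² = 4.932 kg·m²; I₂ = 2.25 + 2(1.63)(1.26)² = 7.426 kg·m².
ω₂ = I₁ω₁ / I₂ = (4.932)(373 rpm) / (7.426) = 247.7 rpm.

ω₂ ≈ 248 rpm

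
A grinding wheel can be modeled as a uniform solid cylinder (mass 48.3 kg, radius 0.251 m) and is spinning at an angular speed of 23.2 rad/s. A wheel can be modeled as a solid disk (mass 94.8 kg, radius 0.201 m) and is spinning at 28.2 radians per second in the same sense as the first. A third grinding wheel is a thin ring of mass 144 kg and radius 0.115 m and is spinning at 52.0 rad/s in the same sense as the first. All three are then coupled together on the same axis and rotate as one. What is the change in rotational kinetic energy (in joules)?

ΔKE ≈ -425 J

The coupling torques are internal; angular momentum about the shared axis is conserved.
Moments of inertia: I_A = ½(48.3)(0.251)² = 1.521 kg·m²; I_B = ½(94.8)(0.201)² = 1.915 kg·m²; I_C = (144)(0.115)² = 1.904 kg·m².
Taking A's sense as positive: L = (1.521)(23.2) + (1.915)(28.2) + (1.904)(52.0) = 188.3 kg·m²·rad/s.
Combined I = 1.521 + 1.915 + 1.904 = 5.341 kg·m².
ω_f = L / I = 188.3 / 5.341 = 35.26 rad/s.
KE_i = ½ΣIω² = 3746 J; KE_f = ½(5.341)(35.26)² = 3320 J.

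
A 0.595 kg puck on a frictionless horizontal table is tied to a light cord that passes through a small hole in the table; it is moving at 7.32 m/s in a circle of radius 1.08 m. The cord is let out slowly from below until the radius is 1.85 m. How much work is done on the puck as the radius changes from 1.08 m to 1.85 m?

The only horizontal force on the mass is along the cord (radial), so it exerts no torque about the hole and angular momentum m v r is conserved.
v₂ = v₁ r₁ / r₂ = (7.32)(1.08) / (1.85) = 4.273 m/s.
W = ΔKE = ½m(v₂² − v₁²) = -10.51 J.

W ≈ -10.5 J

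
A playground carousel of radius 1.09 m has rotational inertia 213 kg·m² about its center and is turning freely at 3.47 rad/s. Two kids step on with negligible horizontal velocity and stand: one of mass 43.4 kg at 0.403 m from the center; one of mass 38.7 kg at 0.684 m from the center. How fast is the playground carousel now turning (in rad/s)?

ω_f ≈ 3.10 rad/s

The added mass arrives with no angular momentum about the center, and any external torque about the center is negligible, so the system's angular momentum is conserved.
Added inertia Σmr² = (43.4)(0.403)² + (38.7)(0.684)² = 25.15 kg·m²; I_f = 213.0 + 25.15 = 238.2 kg·m².
ω_f = I_p ω_i / I_f = (213.0)(3.47) / 238.2 = 3.103 rad/s.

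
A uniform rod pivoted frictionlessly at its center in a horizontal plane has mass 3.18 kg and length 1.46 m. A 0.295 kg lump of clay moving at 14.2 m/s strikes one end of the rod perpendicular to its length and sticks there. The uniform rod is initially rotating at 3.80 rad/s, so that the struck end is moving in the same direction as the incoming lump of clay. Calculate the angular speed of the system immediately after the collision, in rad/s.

|ω_f| ≈ 7.21 rad/s

About the pivot the impulsive forces during the collision are internal, so angular momentum about that axis is conserved.
I_p = (1/12)(3.18)(1.46)² = 0.5649 kg·m². Taking the sense of the lump of clay's angular momentum as positive, L_{lump} = m v R = (0.295)(14.2)(1.46/2) = 3.058 kg·m²/s.
L_i = +I_p ω_p + m v R = +(0.5649)(3.80) + 3.058 = 5.204 kg·m²/s.
After sticking, I_f = I_p + m R² = 0.5649 + (0.295)(1.46/2)² = 0.7221 kg·m².
ω_f = L_i / I_f = 5.204 / 0.7221 = 7.208 rad/s.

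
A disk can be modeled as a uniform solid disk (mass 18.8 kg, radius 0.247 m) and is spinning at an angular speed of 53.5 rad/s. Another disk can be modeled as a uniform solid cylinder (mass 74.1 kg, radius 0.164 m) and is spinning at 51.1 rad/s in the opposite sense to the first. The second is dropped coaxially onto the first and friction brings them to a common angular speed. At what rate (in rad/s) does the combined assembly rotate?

The coupling torques are internal; angular momentum about the shared axis is conserved.
Moments of inertia: I_A = ½(18.8)(0.247)² = 0.5735 kg·m²; I_B = ½(74.1)(0.164)² = 0.9965 kg·m².
Taking A's sense as positive: L = (0.5735)(53.5) − (0.9965)(51.1) = -20.24 kg·m²·rad/s.
Combined I = 0.5735 + 0.9965 = 1.570 kg·m².
ω_f = L / I = -20.24 / 1.570 = -12.89 rad/s.

|ω_f| ≈ 12.9 rad/s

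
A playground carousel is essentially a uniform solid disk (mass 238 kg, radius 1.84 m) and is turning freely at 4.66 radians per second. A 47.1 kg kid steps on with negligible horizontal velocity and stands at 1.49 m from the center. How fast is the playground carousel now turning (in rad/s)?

ω_f ≈ 3.70 rad/s

The added mass arrives with no angular momentum about the center, and any external torque about the center is negligible, so the system's angular momentum is conserved.
I_p = ½(238)(1.84)² = 402.9 kg·m².
Added inertia Σmr² = (47.1)(1.49)² = 104.6 kg·m²; I_f = 402.9 + 104.6 = 507.5 kg·m².
ω_f = I_p ω_i / I_f = (402.9)(4.66) / 507.5 = 3.700 rad/s.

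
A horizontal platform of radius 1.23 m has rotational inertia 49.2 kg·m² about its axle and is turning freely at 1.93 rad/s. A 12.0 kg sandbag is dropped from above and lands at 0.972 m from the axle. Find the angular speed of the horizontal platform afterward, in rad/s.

ω_f ≈ 1.57 rad/s

The added mass arrives with no angular momentum about the axle, and any external torque about the axle is negligible, so the system's angular momentum is conserved.
Added inertia Σmr² = (12.0)(0.972)² = 11.34 kg·m²; I_f = 49.20 + 11.34 = 60.54 kg·m².
ω_f = I_p ω_i / I_f = (49.20)(1.93) / 60.54 = 1.569 rad/s.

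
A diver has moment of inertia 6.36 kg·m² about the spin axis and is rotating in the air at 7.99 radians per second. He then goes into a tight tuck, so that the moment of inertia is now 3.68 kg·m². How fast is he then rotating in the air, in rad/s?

Angular momentum about the spin axis is conserved since the torque about it is zero.
ω₂ = I₁ω₁ / I₂ = (6.360)(7.99 rad/s) / (3.680) = 13.81 rad/s.

ω₂ ≈ 13.8 rad/s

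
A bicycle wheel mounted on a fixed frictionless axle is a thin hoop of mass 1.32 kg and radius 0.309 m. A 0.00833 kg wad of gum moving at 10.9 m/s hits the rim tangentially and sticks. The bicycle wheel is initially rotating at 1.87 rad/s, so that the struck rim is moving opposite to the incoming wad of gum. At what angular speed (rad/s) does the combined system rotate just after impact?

The axle reaction passes through the axle and exerts no torque about it; angular momentum about the axle is conserved through the impact.
I_p = (1.32)(0.309)² = 0.1260 kg·m². Taking the sense of the wad of gum's angular momentum as positive, L_{wad} = m v R = (0.00833)(10.9)(0.309) = 0.02806 kg·m²/s.
L_i = −I_p ω_p + m v R = −(0.1260)(1.87) + 0.02806 = -0.2076 kg·m²/s.
After sticking, I_f = I_p + m R² = 0.1260 + (0.00833)(0.309)² = 0.1268 kg·m².
ω_f = L_i / I_f = -0.2076 / 0.1268 = -1.637 rad/s.

|ω_f| ≈ 1.64 rad/s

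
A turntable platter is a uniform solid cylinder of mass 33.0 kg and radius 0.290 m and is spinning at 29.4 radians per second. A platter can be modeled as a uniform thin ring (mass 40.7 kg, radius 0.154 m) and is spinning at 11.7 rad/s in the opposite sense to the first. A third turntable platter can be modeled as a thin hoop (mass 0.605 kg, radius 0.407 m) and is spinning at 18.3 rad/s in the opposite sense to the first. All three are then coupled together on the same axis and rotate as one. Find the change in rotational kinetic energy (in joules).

ΔKE ≈ -527 J

The coupling torques are internal; angular momentum about the shared axis is conserved.
Moments of inertia: I_A = ½(33.0)(0.290)² = 1.388 kg·m²; I_B = (40.7)(0.154)² = 0.9652 kg·m²; I_C = (0.605)(0.407)² = 0.1002 kg·m².
Taking A's sense as positive: L = (1.388)(29.4) − (0.9652)(11.7) − (0.1002)(18.3) = 27.67 kg·m²·rad/s.
Combined I = 1.388 + 0.9652 + 0.1002 = 2.453 kg·m².
ω_f = L / I = 27.67 / 2.453 = 11.28 rad/s.
KE_i = ½ΣIω² = 682.6 J; KE_f = ½(2.453)(11.28)² = 156.0 J.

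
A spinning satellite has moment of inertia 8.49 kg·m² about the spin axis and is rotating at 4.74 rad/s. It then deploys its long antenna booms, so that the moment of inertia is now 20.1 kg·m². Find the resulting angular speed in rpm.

No external torque acts about the spin axis, so angular momentum is conserved.
ω₂ = I₁ω₁ / I₂ = (8.490)(4.74 rad/s) / (20.10) = 2.002 rad/s = 19.12 rpm.

ω₂ ≈ 19.1 rpm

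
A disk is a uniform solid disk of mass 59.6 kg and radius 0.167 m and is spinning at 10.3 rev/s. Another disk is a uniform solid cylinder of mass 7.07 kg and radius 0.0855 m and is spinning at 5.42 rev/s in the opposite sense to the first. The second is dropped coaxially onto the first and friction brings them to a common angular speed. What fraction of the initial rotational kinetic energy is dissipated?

fraction ≈ 0.0696

No external torque acts about the common axis, so total angular momentum is conserved.
Moments of inertia: I_A = ½(59.6)(0.167)² = 0.8311 kg·m²; I_B = ½(7.07)(0.0855)² = 0.02584 kg·m².
Taking A's sense as positive: L = (0.8311)(10.3) − (0.02584)(5.42) = 8.420 kg·m²·rev/s.
Combined I = 0.8311 + 0.02584 = 0.8569 kg·m².
ω_f = L / I = 8.420 / 0.8569 = 9.826 rev/s.
KE_i = ½ΣIω² = 1755 J; KE_f = ½(0.8569)(61.74)² = 1633 J.
Fraction dissipated = (KE_i − KE_f)/KE_i = 0.06964.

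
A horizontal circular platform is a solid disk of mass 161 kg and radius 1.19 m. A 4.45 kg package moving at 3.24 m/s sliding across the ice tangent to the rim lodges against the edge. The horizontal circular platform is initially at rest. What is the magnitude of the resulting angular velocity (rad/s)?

|ω_f| ≈ 0.143 rad/s

About the central axle the impulsive forces during the collision are internal, so angular momentum about that axis is conserved.
I_p = ½(161)(1.19)² = 114.0 kg·m². Taking the sense of the package's angular momentum as positive, L_{package} = m v R = (4.45)(3.24)(1.19) = 17.16 kg·m²/s.
L_i = 0 + 17.16 = 17.16 kg·m²/s.
After sticking, I_f = I_p + m R² = 114.0 + (4.45)(1.19)² = 120.3 kg·m².
ω_f = L_i / I_f = 17.16 / 120.3 = 0.1426 rad/s.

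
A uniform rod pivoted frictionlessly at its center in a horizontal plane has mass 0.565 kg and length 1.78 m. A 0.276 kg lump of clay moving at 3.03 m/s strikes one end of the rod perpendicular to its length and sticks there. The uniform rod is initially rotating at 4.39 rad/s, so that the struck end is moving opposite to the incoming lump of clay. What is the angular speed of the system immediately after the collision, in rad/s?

|ω_f| ≈ 0.243 rad/s

The axle reaction passes through the pivot and exerts no torque about it; angular momentum about the pivot is conserved through the impact.
I_p = (1/12)(0.565)(1.78)² = 0.1492 kg·m². Taking the sense of the lump of clay's angular momentum as positive, L_{lump} = m v R = (0.276)(3.03)(1.78/2) = 0.7443 kg·m²/s.
L_i = −I_p ω_p + m v R = −(0.1492)(4.39) + 0.7443 = 0.08939 kg·m²/s.
After sticking, I_f = I_p + m R² = 0.1492 + (0.276)(1.78/2)² = 0.3678 kg·m².
ω_f = L_i / I_f = 0.08939 / 0.3678 = 0.2431 rad/s.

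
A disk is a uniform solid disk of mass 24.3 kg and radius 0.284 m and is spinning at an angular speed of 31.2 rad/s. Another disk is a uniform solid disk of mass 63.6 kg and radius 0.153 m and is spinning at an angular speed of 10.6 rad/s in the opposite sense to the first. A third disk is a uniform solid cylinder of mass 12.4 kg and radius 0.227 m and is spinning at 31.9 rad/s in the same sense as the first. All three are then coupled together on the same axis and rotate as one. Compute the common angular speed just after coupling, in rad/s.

|ω_f| ≈ 16.1 rad/s

The coupling torques are internal; angular momentum about the shared axis is conserved.
Moments of inertia: I_A = ½(24.3)(0.284)² = 0.9800 kg·m²; I_B = ½(63.6)(0.153)² = 0.7444 kg·m²; I_C = ½(12.4)(0.227)² = 0.3195 kg·m².
Taking A's sense as positive: L = (0.9800)(31.2) − (0.7444)(10.6) + (0.3195)(31.9) = 32.88 kg·m²·rad/s.
Combined I = 0.9800 + 0.7444 + 0.3195 = 2.044 kg·m².
ω_f = L / I = 32.88 / 2.044 = 16.09 rad/s.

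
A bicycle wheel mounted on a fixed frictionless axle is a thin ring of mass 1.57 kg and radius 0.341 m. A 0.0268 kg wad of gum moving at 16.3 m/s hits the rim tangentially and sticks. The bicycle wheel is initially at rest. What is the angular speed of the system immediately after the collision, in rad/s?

About the axle the impulsive forces during the collision are internal, so angular momentum about that axis is conserved.
I_p = (1.57)(0.341)² = 0.1826 kg·m². Taking the sense of the wad of gum's angular momentum as positive, L_{wad} = m v R = (0.0268)(16.3)(0.341) = 0.1490 kg·m²/s.
L_i = 0 + 0.1490 = 0.1490 kg·m²/s.
After sticking, I_f = I_p + m R² = 0.1826 + (0.0268)(0.341)² = 0.1857 kg·m².
ω_f = L_i / I_f = 0.1490 / 0.1857 = 0.8023 rad/s.

|ω_f| ≈ 0.802 rad/s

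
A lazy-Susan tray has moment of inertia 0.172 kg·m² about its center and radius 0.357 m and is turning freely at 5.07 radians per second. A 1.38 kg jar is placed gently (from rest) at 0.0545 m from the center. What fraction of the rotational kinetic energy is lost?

No external torque acts about the center; L_before = L_after.
Added inertia Σmr² = (1.38)(0.0545)² = 0.004099 kg·m²; I_f = 0.1720 + 0.004099 = 0.1761 kg·m².
ω_f = I_p ω_i / I_f = (0.1720)(5.07) / 0.1761 = 4.952 rad/s.
KE_i = ½(0.1720)(5.070 rad/s)² = 2.211 J; KE_f = ½(0.1761)(4.952)² = 2.159 J.
Fraction lost = 0.02328.

fraction ≈ 0.0233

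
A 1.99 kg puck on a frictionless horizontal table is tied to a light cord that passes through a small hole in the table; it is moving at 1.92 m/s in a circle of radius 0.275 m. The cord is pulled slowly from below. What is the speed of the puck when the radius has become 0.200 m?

The only horizontal force on the mass is along the cord (radial), so it exerts no torque about the hole and angular momentum m v r is conserved.
v₂ = v₁ r₁ / r₂ = (1.92)(0.275) / (0.200) = 2.640 m/s.

v₂ ≈ 2.64 m/s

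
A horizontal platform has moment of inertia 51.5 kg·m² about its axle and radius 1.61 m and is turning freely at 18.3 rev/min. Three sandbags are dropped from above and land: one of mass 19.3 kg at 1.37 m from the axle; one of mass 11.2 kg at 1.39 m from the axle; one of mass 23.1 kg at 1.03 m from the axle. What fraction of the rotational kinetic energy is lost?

The added mass arrives with no angular momentum about the axle, and any external torque about the axle is negligible, so the system's angular momentum is conserved.
Added inertia Σmr² = (19.3)(1.37)² + (11.2)(1.39)² + (23.1)(1.03)² = 82.37 kg·m²; I_f = 51.50 + 82.37 = 133.9 kg·m².
ω_f = I_p ω_i / I_f = (51.50)(18.3) / 133.9 = 7.040 rpm.
KE_i = ½(51.50)(1.916 rad/s)² = 94.57 J; KE_f = ½(133.9)(0.7372)² = 36.38 J.
Fraction lost = 0.6153.

fraction ≈ 0.615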